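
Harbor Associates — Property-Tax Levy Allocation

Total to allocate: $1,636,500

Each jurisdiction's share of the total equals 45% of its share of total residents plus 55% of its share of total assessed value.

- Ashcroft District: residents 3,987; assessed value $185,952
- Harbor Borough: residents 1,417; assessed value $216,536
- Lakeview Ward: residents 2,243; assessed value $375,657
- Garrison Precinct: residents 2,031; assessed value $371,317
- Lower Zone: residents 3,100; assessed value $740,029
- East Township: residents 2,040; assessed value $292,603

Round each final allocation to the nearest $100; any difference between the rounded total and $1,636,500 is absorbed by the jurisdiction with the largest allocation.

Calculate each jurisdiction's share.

Totals — residents 14,818, assessed value 2,182,094.
Blended shares (45% residents + 55% assessed value): Ashcroft District 0.1679; Harbor Borough 0.0976; Lakeview Ward 0.1628; Garrison Precinct 0.1553; Lower Zone 0.2807; East Township 0.1357.
Pro-rata amounts: Ashcroft District 274,847.83; Harbor Borough 159,739.32; Lakeview Ward 266,424.46; Garrison Precinct 254,098.31; Lower Zone 459,312.62; East Township 222,077.46.
After rounding ($100): Ashcroft District $274,800; Harbor Borough $159,700; Lakeview Ward $266,400; Garrison Precinct $254,100; Lower Zone $459,300; East Township $222,100. Sum = $1,636,400.
Difference $1,636,500 − $1,636,400 = +$100 applied to largest allocation (Lower Zone): Lower Zone becomes $459,400.

Ashcroft District: $274,800 | Harbor Borough: $159,700 | Lakeview Ward: $266,400 | Garrison Precinct: $254,100 | Lower Zone: $459,400 | East Township: $222,100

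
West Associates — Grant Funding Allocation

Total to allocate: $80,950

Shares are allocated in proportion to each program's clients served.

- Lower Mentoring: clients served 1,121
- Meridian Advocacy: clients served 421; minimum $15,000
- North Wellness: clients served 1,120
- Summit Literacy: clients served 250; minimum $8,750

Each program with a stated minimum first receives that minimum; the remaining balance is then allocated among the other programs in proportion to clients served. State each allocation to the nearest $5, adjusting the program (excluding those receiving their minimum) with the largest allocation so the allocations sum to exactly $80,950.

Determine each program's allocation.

Guaranteed amounts: Meridian Advocacy $15,000; Summit Literacy $8,750. Residual $57,200.
Residual split over remaining clients served 2,241: Lower Mentoring 28,612.76 → $28,615; North Wellness 28,587.24 → $28,585.

Lower Mentoring: $28,615 | Meridian Advocacy: $15,000 | North Wellness: $28,585 | Summit Literacy: $8,750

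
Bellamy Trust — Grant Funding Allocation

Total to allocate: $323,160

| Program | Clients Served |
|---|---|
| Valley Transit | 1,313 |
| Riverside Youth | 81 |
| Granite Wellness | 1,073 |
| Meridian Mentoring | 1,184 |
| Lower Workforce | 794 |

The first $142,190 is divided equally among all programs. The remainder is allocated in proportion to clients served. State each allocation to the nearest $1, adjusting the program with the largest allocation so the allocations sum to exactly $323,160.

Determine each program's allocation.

Valley Transit: $81,895; Riverside Youth: $31,736; Granite Wellness: $72,123; Meridian Mentoring: $76,642; Lower Workforce: $60,764

Equal tier: $142,190 ÷ 5 = $28,438 apiece.
Remainder $180,970 by clients served (total 4,445): Valley Transit 53,456.38 → $53,456; Riverside Youth 3,297.77 → $3,298; Granite Wellness 43,685.22 → $43,685; Meridian Mentoring 48,204.38 → $48,204; Lower Workforce 32,326.25 → $32,326.
Rounding difference +$1 on remainder applied to Valley Transit.
Totals: Valley Transit $28,438 + $53,457 = $81,895; Riverside Youth $28,438 + $3,298 = $31,736; Granite Wellness $28,438 + $43,685 = $72,123; Meridian Mentoring $28,438 + $48,204 = $76,642; Lower Workforce $28,438 + $32,326 = $60,764.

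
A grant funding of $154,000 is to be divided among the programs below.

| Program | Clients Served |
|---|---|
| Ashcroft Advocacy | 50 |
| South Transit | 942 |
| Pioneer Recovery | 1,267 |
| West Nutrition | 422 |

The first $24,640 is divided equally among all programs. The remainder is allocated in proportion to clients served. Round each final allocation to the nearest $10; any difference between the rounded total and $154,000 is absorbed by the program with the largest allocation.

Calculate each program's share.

Ashcroft Advocacy: $8,570 · South Transit: $51,610 · Pioneer Recovery: $67,300 · West Nutrition: $26,520

Equal tier: $24,640 ÷ 4 = $6,160 apiece.
Remainder $129,360 by clients served (total 2,681): Ashcroft Advocacy 2,412.53 → $2,410; South Transit 45,452.11 → $45,450; Pioneer Recovery 61,133.58 → $61,130; West Nutrition 20,361.78 → $20,360.
Rounding difference +$10 on remainder applied to Pioneer Recovery.
Totals: Ashcroft Advocacy $6,160 + $2,410 = $8,570; South Transit $6,160 + $45,450 = $51,610; Pioneer Recovery $6,160 + $61,140 = $67,300; West Nutrition $6,160 + $20,360 = $26,520.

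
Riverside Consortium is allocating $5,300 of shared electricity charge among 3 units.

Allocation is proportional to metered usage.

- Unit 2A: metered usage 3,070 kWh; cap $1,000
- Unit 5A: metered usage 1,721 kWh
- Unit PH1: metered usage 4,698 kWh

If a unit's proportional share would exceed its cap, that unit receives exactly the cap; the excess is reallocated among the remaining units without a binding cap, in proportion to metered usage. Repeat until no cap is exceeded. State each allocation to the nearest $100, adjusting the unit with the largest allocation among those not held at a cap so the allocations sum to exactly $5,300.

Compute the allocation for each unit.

Total metered usage = 9,489.
Pro-rata shares before constraints: Unit 2A 1,714.72; Unit 5A 961.25; Unit PH1 2,624.03.
Cap binds for Unit 2A ($1,000); remaining pool $4,300 reallocated over remaining metered usage 6,419.
Remaining shares: Unit 5A 1,152.87 → $1,200; Unit PH1 3,147.13 → $3,100.

Unit 2A: $1,000; Unit 5A: $1,200; Unit PH1: $3,100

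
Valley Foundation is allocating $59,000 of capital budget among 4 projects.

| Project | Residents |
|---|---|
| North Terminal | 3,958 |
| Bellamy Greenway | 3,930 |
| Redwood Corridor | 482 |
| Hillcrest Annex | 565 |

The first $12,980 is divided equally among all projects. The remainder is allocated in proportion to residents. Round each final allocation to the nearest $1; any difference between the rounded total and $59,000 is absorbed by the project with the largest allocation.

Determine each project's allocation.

North Terminal: $23,630 | Bellamy Greenway: $23,487 | Redwood Corridor: $5,728 | Hillcrest Annex: $6,155

First tranche $12,980 split equally: $3,245 each.
Remainder $46,020 by residents (total 8,935): North Terminal 20,385.80 → $20,386; Bellamy Greenway 20,241.59 → $20,242; Redwood Corridor 2,482.56 → $2,483; Hillcrest Annex 2,910.05 → $2,910.
Rounding difference −$1 on remainder applied to North Terminal.
Totals: North Terminal $3,245 + $20,385 = $23,630; Bellamy Greenway $3,245 + $20,242 = $23,487; Redwood Corridor $3,245 + $2,483 = $5,728; Hillcrest Annex $3,245 + $2,910 = $6,155.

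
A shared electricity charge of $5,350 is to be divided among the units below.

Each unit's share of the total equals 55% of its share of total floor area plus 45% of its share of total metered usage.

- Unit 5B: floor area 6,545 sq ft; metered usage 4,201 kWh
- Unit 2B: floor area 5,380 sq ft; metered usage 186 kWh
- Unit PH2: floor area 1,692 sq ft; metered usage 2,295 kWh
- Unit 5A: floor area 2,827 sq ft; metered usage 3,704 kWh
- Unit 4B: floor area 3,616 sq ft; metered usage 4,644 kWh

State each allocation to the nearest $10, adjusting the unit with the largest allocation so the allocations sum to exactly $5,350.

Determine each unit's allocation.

Unit 5B: $1,630 | Unit 2B: $820 | Unit PH2: $620 | Unit 5A: $1,010 | Unit 4B: $1,270

Totals — floor area 20,060, metered usage 15,030.
Composite weights (55% floor area + 45% metered usage): Unit 5B 0.3052; Unit 2B 0.1531; Unit PH2 0.1151; Unit 5A 0.1884; Unit 4B 0.2382.
Unrounded shares: Unit 5B 1,632.97; Unit 2B 818.96; Unit PH2 615.80; Unit 5A 1,007.98; Unit 4B 1,274.29.
After rounding ($10): Unit 5B $1,630; Unit 2B $820; Unit PH2 $620; Unit 5A $1,010; Unit 4B $1,270. Sum = $5,350.
Sum already equals the total — no adjustment.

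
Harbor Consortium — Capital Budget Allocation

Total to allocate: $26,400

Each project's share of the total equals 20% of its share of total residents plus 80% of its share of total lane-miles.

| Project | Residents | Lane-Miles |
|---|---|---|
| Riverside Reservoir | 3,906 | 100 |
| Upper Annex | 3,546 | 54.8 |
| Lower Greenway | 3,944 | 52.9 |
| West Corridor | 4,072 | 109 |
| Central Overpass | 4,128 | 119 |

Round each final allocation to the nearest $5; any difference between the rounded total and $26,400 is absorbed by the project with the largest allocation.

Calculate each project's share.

Residents total 19,596; lane-miles total 435.7.
Composite weights (20% residents + 80% lane-miles): Riverside Reservoir 0.2235; Upper Annex 0.1368; Lower Greenway 0.1374; West Corridor 0.2417; Central Overpass 0.2606.
Raw shares: Riverside Reservoir 5,899.82; Upper Annex 3,611.80; Lower Greenway 3,626.94; West Corridor 6,380.81; Central Overpass 6,880.63.
At nearest $5: Riverside Reservoir $5,900; Upper Annex $3,610; Lower Greenway $3,625; West Corridor $6,380; Central Overpass $6,880. Sum = $26,395.
Difference $26,400 − $26,395 = +$5 applied to largest allocation (Central Overpass): Central Overpass becomes $6,885.

Riverside Reservoir: $5,900 · Upper Annex: $3,610 · Lower Greenway: $3,625 · West Corridor: $6,380 · Central Overpass: $6,885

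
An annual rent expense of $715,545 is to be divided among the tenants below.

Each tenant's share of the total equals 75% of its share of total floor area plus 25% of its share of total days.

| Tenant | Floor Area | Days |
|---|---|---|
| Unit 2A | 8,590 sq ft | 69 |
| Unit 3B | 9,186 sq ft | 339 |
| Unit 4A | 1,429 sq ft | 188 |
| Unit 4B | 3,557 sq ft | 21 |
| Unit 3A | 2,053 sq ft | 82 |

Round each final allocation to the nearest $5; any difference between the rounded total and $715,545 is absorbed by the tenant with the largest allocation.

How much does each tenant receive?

Floor area total 24,815; days total 699.
Combined weights (75% floor area + 25% days): Unit 2A 0.2843; Unit 3B 0.3989; Unit 4A 0.1104; Unit 4B 0.1150; Unit 3A 0.0914.
Raw shares: Unit 2A 203,428.95; Unit 3B 285,415.97; Unit 4A 79,016.57; Unit 4B 82,299.32; Unit 3A 65,384.19.
After rounding ($5): Unit 2A $203,430; Unit 3B $285,415; Unit 4A $79,015; Unit 4B $82,300; Unit 3A $65,385. Sum = $715,545.
No rounding difference to absorb.

Unit 2A: $203,430 · Unit 3B: $285,415 · Unit 4A: $79,015 · Unit 4B: $82,300 · Unit 3A: $65,385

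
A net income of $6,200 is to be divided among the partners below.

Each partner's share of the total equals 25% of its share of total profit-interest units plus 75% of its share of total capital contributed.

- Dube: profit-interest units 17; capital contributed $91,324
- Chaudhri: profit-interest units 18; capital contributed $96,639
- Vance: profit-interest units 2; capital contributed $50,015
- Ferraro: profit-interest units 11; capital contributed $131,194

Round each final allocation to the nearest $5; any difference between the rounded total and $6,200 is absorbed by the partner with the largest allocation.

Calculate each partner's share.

Dube: $1,700; Chaudhri: $1,800; Vance: $695; Ferraro: $2,005

Totals — profit-interest units 48, capital contributed 369,172.
Combined weights (25% profit-interest units + 75% capital contributed): Dube 0.2741; Chaudhri 0.2901; Vance 0.1120; Ferraro 0.3238.
Proportional shares: Dube 1,699.25; Chaudhri 1,798.49; Vance 694.56; Ferraro 2,007.70.
After rounding ($5): Dube $1,700; Chaudhri $1,800; Vance $695; Ferraro $2,010. Sum = $6,205.
Difference $6,200 − $6,205 = −$5 applied to largest allocation (Ferraro): Ferraro becomes $2,005.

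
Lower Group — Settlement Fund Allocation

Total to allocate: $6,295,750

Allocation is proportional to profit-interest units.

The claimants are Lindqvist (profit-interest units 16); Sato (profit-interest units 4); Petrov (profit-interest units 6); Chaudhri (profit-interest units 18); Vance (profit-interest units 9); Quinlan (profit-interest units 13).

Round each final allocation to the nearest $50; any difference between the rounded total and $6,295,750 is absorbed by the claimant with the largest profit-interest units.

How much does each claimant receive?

Lindqvist: $1,526,250 | Sato: $381,550 | Petrov: $572,350 | Chaudhri: $1,717,050 | Vance: $858,500 | Quinlan: $1,240,050

Profit-interest units total: 66.
Proportional shares: Lindqvist 16/66 × $6,295,750 = 1,526,242.42; Sato 4/66 × $6,295,750 = 381,560.61; Petrov 6/66 × $6,295,750 = 572,340.91; Chaudhri 18/66 × $6,295,750 = 1,717,022.73; Vance 9/66 × $6,295,750 = 858,511.36; Quinlan 13/66 × $6,295,750 = 1,240,071.97.
Rounded to nearest $50: Lindqvist $1,526,250; Sato $381,550; Petrov $572,350; Chaudhri $1,717,000; Vance $858,500; Quinlan $1,240,050. Sum = $6,295,700.
Difference $6,295,750 − $6,295,700 = +$50 applied to largest profit-interest units (Chaudhri): Chaudhri becomes $1,717,050.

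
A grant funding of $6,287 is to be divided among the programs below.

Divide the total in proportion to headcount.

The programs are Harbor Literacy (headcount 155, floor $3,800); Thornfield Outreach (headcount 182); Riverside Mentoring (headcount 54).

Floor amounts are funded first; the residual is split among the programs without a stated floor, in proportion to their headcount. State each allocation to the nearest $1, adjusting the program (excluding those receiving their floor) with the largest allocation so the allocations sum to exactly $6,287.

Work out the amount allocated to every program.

Harbor Literacy: $3,800 · Thornfield Outreach: $1,918 · Riverside Mentoring: $569

Fund the minimums — Harbor Literacy $3,800. Balance $2,487.
Balance split over remaining headcount 236: Thornfield Outreach 1,917.94 → $1,918; Riverside Mentoring 569.06 → $569.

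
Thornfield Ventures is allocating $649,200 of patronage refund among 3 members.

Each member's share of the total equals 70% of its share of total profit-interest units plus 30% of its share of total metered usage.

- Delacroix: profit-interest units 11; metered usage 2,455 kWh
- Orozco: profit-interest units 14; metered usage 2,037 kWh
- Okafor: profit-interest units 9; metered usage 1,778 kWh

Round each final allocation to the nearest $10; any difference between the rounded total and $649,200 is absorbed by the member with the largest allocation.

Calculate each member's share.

Delacroix: $223,280 · Orozco: $250,400 · Okafor: $175,520

Totals — profit-interest units 34, metered usage 6,270.
Blended shares (70% profit-interest units + 30% metered usage): Delacroix 0.3439; Orozco 0.3857; Okafor 0.2704.
Unrounded shares: Delacroix 223,282.41; Orozco 250,396.06; Okafor 175,521.53.
Rounded to nearest $10: Delacroix $223,280; Orozco $250,400; Okafor $175,520. Sum = $649,200.
No rounding difference to absorb.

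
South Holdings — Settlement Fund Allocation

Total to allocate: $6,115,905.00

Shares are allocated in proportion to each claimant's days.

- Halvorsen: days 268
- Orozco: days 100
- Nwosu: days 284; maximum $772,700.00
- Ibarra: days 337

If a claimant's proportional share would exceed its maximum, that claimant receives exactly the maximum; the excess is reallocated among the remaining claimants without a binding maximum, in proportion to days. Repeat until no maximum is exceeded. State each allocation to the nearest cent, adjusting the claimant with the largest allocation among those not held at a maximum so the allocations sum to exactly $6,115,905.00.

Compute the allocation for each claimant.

Days total: 989.
Unconstrained shares: Halvorsen 1,657,292.7604; Orozco 618,392.8210; Nwosu 1,756,235.6117; Ibarra 2,083,983.8069.
Cap binds for Nwosu ($772,700.00); remaining pool $5,343,205.00 reallocated over remaining days 705.
Remaining shares: Halvorsen 2,031,175.8014 → $2,031,175.80; Orozco 757,901.4184 → $757,901.42; Ibarra 2,554,127.7801 → $2,554,127.78.

Halvorsen: $2,031,175.80 | Orozco: $757,901.42 | Nwosu: $772,700.00 | Ibarra: $2,554,127.78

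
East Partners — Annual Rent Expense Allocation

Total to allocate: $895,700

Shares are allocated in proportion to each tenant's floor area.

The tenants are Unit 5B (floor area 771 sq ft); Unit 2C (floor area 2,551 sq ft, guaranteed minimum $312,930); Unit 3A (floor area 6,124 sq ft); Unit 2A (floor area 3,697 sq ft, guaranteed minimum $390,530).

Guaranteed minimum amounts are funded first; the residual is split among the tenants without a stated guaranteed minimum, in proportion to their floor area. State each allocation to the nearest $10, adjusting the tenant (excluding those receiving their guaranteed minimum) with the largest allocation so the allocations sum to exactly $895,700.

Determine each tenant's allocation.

Minimums first: Unit 2C $312,930; Unit 2A $390,530. Remaining pool $192,240.
Remaining pool split over remaining floor area 6,895: Unit 5B 21,496.31 → $21,500; Unit 3A 170,743.69 → $170,740.

Unit 5B: $21,500 · Unit 2C: $312,930 · Unit 3A: $170,740 · Unit 2A: $390,530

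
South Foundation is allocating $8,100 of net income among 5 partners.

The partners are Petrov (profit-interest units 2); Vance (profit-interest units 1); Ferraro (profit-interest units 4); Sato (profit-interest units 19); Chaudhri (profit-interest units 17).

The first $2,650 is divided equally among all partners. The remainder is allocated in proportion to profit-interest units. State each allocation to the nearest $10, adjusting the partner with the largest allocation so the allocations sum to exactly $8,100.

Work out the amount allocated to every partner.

Equal tier: $2,650 ÷ 5 = $530 apiece.
Remainder $5,450 by profit-interest units (total 43): Petrov 253.49 → $250; Vance 126.74 → $130; Ferraro 506.98 → $510; Sato 2,408.14 → $2,410; Chaudhri 2,154.65 → $2,150.
Totals: Petrov $530 + $250 = $780; Vance $530 + $130 = $660; Ferraro $530 + $510 = $1,040; Sato $530 + $2,410 = $2,940; Chaudhri $530 + $2,150 = $2,680.

Petrov: $780; Vance: $660; Ferraro: $1,040; Sato: $2,940; Chaudhri: $2,680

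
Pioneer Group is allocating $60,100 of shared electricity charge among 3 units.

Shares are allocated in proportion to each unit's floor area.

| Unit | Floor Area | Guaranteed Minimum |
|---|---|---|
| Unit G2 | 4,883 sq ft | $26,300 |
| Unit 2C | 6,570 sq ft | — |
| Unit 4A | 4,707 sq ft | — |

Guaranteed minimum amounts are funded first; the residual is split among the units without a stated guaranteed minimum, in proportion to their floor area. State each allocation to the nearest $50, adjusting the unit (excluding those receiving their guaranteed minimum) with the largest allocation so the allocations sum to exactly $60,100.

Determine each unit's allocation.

Minimums first: Unit G2 $26,300. Remaining pool $33,800.
Remaining pool split over remaining floor area 11,277: Unit 2C 19,691.94 → $19,700; Unit 4A 14,108.06 → $14,100.

Unit G2: $26,300 · Unit 2C: $19,700 · Unit 4A: $14,100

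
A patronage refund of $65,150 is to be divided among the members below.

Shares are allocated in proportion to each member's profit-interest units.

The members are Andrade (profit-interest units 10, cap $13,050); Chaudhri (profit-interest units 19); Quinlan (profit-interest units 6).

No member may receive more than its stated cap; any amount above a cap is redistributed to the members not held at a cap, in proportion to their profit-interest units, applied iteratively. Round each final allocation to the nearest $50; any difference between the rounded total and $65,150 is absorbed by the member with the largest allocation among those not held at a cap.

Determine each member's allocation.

Total profit-interest units = 35.
Unconstrained shares: Andrade 18,614.29; Chaudhri 35,367.14; Quinlan 11,168.57.
Cap binds for Andrade ($13,050); remaining pool $52,100 reallocated over remaining profit-interest units 25.
Shares after redistribution: Chaudhri 39,596.00 → $39,600; Quinlan 12,504.00 → $12,500.

Andrade: $13,050; Chaudhri: $39,600; Quinlan: $12,500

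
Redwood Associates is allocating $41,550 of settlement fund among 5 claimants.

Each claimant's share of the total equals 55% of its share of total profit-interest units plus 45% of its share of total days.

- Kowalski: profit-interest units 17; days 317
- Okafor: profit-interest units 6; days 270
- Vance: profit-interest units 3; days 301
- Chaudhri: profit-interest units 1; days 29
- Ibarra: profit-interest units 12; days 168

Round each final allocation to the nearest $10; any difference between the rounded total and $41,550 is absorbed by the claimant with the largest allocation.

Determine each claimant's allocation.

Kowalski: $15,420 | Okafor: $8,170 | Vance: $6,940 | Chaudhri: $1,090 | Ibarra: $9,930

Profit-interest units total 39; days total 1,085.
Blended shares (55% profit-interest units + 45% days): Kowalski 0.3712; Okafor 0.1966; Vance 0.1671; Chaudhri 0.0261; Ibarra 0.2389.
Raw shares: Kowalski 15,424.12; Okafor 8,168.60; Vance 6,944.93; Chaudhri 1,085.71; Ibarra 9,926.64.
At nearest $10: Kowalski $15,420; Okafor $8,170; Vance $6,940; Chaudhri $1,090; Ibarra $9,930. Sum = $41,550.
No rounding difference to absorb.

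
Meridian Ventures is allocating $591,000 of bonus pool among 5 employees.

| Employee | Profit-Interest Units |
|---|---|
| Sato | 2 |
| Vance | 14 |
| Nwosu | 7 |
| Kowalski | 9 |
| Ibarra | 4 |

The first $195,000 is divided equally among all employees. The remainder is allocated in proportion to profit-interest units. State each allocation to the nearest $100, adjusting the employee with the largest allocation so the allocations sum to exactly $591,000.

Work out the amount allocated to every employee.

Equal tier: $195,000 ÷ 5 = $39,000 apiece.
Remainder $396,000 by profit-interest units (total 36): Sato 22,000.00 → $22,000; Vance 154,000.00 → $154,000; Nwosu 77,000.00 → $77,000; Kowalski 99,000.00 → $99,000; Ibarra 44,000.00 → $44,000.
Totals: Sato $39,000 + $22,000 = $61,000; Vance $39,000 + $154,000 = $193,000; Nwosu $39,000 + $77,000 = $116,000; Kowalski $39,000 + $99,000 = $138,000; Ibarra $39,000 + $44,000 = $83,000.

Sato: $61,000 | Vance: $193,000 | Nwosu: $116,000 | Kowalski: $138,000 | Ibarra: $83,000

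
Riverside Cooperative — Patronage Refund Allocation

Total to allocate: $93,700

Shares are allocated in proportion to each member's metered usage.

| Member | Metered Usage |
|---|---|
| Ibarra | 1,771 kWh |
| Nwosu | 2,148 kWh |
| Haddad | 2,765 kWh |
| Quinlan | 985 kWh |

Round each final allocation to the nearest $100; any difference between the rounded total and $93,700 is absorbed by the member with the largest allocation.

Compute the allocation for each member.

Ibarra: $21,600; Nwosu: $26,200; Haddad: $33,900; Quinlan: $12,000

Metered usage total: 7,669.
Pro-rata amounts: Ibarra 1,771/7,669 × $93,700 = 21,638.11; Nwosu 2,148/7,669 × $93,700 = 26,244.31; Haddad 2,765/7,669 × $93,700 = 33,782.83; Quinlan 985/7,669 × $93,700 = 12,034.75.
After rounding ($100): Ibarra $21,600; Nwosu $26,200; Haddad $33,800; Quinlan $12,000. Sum = $93,600.
Difference $93,700 − $93,600 = +$100 applied to largest allocation (Haddad): Haddad becomes $33,900.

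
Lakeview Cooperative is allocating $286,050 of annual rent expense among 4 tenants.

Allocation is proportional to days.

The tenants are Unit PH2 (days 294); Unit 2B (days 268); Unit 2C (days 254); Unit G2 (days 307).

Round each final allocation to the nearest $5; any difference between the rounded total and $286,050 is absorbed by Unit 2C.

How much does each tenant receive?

Days total: 1,123.
Pro-rata amounts: Unit PH2 294/1,123 × $286,050 = 74,887.53; Unit 2B 268/1,123 × $286,050 = 68,264.83; Unit 2C 254/1,123 × $286,050 = 64,698.75; Unit G2 307/1,123 × $286,050 = 78,198.89.
Rounded to nearest $5: Unit PH2 $74,890; Unit 2B $68,265; Unit 2C $64,700; Unit G2 $78,200. Sum = $286,055.
Difference $286,050 − $286,055 = −$5 applied to Unit 2C: Unit 2C becomes $64,695.

Unit PH2: $74,890 · Unit 2B: $68,265 · Unit 2C: $64,695 · Unit G2: $78,200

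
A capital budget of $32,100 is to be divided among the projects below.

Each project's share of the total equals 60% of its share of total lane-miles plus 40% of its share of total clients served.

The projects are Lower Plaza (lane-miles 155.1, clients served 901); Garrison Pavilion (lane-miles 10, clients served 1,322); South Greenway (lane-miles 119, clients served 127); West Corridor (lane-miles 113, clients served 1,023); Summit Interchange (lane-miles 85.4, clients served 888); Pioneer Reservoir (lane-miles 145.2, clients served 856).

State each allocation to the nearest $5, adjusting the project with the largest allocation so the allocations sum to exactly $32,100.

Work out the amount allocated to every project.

Lower Plaza: $7,015 · Garrison Pavilion: $3,625 · South Greenway: $3,970 · West Corridor: $6,035 · Summit Interchange: $4,850 · Pioneer Reservoir: $6,605

Lane-miles total 627.7; clients served total 5,117.
Blended shares (60% lane-miles + 40% clients served): Lower Plaza 0.2187; Garrison Pavilion 0.1129; South Greenway 0.1237; West Corridor 0.1880; Summit Interchange 0.1510; Pioneer Reservoir 0.2057.
Unrounded shares: Lower Plaza 7,019.87; Garrison Pavilion 3,624.11; South Greenway 3,970.01; West Corridor 6,034.23; Summit Interchange 4,848.61; Pioneer Reservoir 6,603.18.
Rounded to nearest $5: Lower Plaza $7,020; Garrison Pavilion $3,625; South Greenway $3,970; West Corridor $6,035; Summit Interchange $4,850; Pioneer Reservoir $6,605. Sum = $32,105.
Difference $32,100 − $32,105 = −$5 applied to largest allocation (Lower Plaza): Lower Plaza becomes $7,015.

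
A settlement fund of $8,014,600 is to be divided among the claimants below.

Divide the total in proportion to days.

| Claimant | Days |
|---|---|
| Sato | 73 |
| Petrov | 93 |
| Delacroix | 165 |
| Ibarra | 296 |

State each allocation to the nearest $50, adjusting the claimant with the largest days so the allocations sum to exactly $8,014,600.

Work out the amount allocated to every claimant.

Sato: $933,100 · Petrov: $1,188,750 · Delacroix: $2,109,100 · Ibarra: $3,783,650

Total days = 627.
Raw shares: Sato 73/627 × $8,014,600 = 933,119.30; Petrov 93/627 × $8,014,600 = 1,188,768.42; Delacroix 165/627 × $8,014,600 = 2,109,105.26; Ibarra 296/627 × $8,014,600 = 3,783,607.02.
Rounded to nearest $50: Sato $933,100; Petrov $1,188,750; Delacroix $2,109,100; Ibarra $3,783,600. Sum = $8,014,550.
Difference $8,014,600 − $8,014,550 = +$50 applied to largest days (Ibarra): Ibarra becomes $3,783,650.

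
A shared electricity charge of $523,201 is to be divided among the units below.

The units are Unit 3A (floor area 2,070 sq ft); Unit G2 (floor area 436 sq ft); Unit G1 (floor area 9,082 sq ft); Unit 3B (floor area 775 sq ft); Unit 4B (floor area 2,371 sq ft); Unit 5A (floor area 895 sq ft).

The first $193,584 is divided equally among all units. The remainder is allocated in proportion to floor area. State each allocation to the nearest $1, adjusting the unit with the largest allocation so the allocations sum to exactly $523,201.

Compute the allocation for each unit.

Unit 3A: $75,920 | Unit G2: $41,459 | Unit G1: $223,804 | Unit 3B: $48,609 | Unit 4B: $82,269 | Unit 5A: $51,140

$193,584 shared equally gives $32,264 per unit.
Remainder $329,617 by floor area (total 15,629): Unit 3A 43,656.48 → $43,656; Unit G2 9,195.28 → $9,195; Unit G1 191,540.19 → $191,540; Unit 3B 16,344.82 → $16,345; Unit 4B 50,004.60 → $50,005; Unit 5A 18,875.63 → $18,876.
Totals: Unit 3A $32,264 + $43,656 = $75,920; Unit G2 $32,264 + $9,195 = $41,459; Unit G1 $32,264 + $191,540 = $223,804; Unit 3B $32,264 + $16,345 = $48,609; Unit 4B $32,264 + $50,005 = $82,269; Unit 5A $32,264 + $18,876 = $51,140.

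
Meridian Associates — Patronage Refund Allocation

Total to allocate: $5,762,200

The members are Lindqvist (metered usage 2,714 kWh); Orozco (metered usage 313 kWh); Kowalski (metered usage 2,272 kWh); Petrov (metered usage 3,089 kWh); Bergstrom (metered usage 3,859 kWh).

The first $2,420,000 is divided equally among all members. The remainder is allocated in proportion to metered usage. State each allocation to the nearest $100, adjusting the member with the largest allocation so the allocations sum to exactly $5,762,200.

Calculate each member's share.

$2,420,000 shared equally gives $484,000 per member.
Remainder $3,342,200 by metered usage (total 12,247): Lindqvist 740,649.20 → $740,600; Orozco 85,417.54 → $85,400; Kowalski 620,027.63 → $620,000; Petrov 842,986.51 → $843,000; Bergstrom 1,053,119.11 → $1,053,100.
Rounding difference +$100 on remainder applied to Bergstrom.
Totals: Lindqvist $484,000 + $740,600 = $1,224,600; Orozco $484,000 + $85,400 = $569,400; Kowalski $484,000 + $620,000 = $1,104,000; Petrov $484,000 + $843,000 = $1,327,000; Bergstrom $484,000 + $1,053,200 = $1,537,200.

Lindqvist: $1,224,600 | Orozco: $569,400 | Kowalski: $1,104,000 | Petrov: $1,327,000 | Bergstrom: $1,537,200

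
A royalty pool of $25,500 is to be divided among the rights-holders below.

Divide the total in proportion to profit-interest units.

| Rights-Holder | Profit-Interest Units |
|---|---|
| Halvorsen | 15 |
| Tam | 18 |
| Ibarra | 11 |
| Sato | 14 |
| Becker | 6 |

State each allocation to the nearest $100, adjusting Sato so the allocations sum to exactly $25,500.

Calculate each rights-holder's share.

Combined profit-interest units = 64.
Proportional shares: Halvorsen 15/64 × $25,500 = 5,976.56; Tam 18/64 × $25,500 = 7,171.88; Ibarra 11/64 × $25,500 = 4,382.81; Sato 14/64 × $25,500 = 5,578.12; Becker 6/64 × $25,500 = 2,390.62.
After rounding ($100): Halvorsen $6,000; Tam $7,200; Ibarra $4,400; Sato $5,600; Becker $2,400. Sum = $25,600.
Difference $25,500 − $25,600 = −$100 applied to Sato: Sato becomes $5,500.

Halvorsen: $6,000 | Tam: $7,200 | Ibarra: $4,400 | Sato: $5,500 | Becker: $2,400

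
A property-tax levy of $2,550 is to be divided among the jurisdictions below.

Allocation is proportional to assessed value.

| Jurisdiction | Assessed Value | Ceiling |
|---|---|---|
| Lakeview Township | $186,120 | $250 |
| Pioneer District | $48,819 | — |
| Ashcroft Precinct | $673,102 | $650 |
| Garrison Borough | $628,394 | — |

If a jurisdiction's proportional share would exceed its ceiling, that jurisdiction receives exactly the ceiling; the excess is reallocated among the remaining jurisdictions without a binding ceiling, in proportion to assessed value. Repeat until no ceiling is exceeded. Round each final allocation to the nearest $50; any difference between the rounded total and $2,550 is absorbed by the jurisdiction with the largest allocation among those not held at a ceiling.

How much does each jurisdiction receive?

Assessed value total: 1,536,435.
Pro-rata shares before constraints: Lakeview Township 308.90; Pioneer District 81.02; Ashcroft Precinct 1,117.14; Garrison Borough 1,042.94.
Held at cap: Lakeview Township ($250), Ashcroft Precinct ($650); remaining pool $1,650 reallocated over remaining assessed value 677,213.
Remaining shares: Pioneer District 118.95 → $100; Garrison Borough 1,531.05 → $1,550.

Lakeview Township: $250; Pioneer District: $100; Ashcroft Precinct: $650; Garrison Borough: $1,550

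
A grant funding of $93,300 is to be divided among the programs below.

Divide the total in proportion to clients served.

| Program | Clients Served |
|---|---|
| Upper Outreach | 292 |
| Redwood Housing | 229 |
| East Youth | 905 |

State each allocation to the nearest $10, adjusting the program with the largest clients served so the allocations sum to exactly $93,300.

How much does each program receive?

Upper Outreach: $19,100 · Redwood Housing: $14,980 · East Youth: $59,220

Total clients served = 292 + 229 + 905 = 1,426.
Proportional shares: Upper Outreach 19,104.91; Redwood Housing 14,982.96; East Youth 59,212.13.
After rounding ($10): Upper Outreach $19,100; Redwood Housing $14,980; East Youth $59,210. Sum = $93,290.
Difference $93,300 − $93,290 = +$10 applied to largest clients served (East Youth): East Youth becomes $59,220.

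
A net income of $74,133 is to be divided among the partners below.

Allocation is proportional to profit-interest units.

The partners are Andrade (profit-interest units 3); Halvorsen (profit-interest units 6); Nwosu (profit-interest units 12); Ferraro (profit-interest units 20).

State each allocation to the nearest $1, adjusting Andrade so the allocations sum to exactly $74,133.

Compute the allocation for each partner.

Andrade: $5,425; Halvorsen: $10,849; Nwosu: $21,697; Ferraro: $36,162

Profit-interest units total: 41.
Pro-rata amounts: Andrade 3/41 × $74,133 = 5,424.37; Halvorsen 6/41 × $74,133 = 10,848.73; Nwosu 12/41 × $74,133 = 21,697.46; Ferraro 20/41 × $74,133 = 36,162.44.
Rounded to nearest $1: Andrade $5,424; Halvorsen $10,849; Nwosu $21,697; Ferraro $36,162. Sum = $74,132.
Difference $74,133 − $74,132 = +$1 applied to Andrade: Andrade becomes $5,425.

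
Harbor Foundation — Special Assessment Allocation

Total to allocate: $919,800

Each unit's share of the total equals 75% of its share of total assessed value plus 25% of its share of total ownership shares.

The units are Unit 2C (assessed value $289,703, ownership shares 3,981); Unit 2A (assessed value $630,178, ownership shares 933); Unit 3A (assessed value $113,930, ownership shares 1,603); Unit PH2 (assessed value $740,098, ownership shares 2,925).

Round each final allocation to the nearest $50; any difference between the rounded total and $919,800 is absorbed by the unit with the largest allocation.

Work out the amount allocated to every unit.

Unit 2C: $209,600; Unit 2A: $267,800; Unit 3A: $83,350; Unit PH2: $359,050

Totals — assessed value 1,773,909, ownership shares 9,442.
Composite weights (75% assessed value + 25% ownership shares): Unit 2C 0.2279; Unit 2A 0.2911; Unit 3A 0.0906; Unit PH2 0.3904.
Raw shares: Unit 2C 209,614.78; Unit 2A 267,790.21; Unit 3A 83,345.27; Unit PH2 359,049.73.
At nearest $50: Unit 2C $209,600; Unit 2A $267,800; Unit 3A $83,350; Unit PH2 $359,050. Sum = $919,800.
Rounded total matches; no reconciliation needed.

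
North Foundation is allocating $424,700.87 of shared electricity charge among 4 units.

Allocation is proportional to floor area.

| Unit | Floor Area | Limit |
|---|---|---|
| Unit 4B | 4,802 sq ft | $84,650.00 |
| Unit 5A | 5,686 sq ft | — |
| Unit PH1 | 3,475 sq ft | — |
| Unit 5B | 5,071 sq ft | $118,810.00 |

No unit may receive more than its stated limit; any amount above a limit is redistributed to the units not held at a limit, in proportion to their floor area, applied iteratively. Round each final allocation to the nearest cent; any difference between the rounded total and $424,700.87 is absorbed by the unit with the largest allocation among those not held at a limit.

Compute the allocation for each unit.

Floor area total: 19,034.
Unconstrained shares: Unit 4B 107,145.8221; Unit 5A 126,870.2925; Unit PH1 77,536.8038; Unit 5B 113,147.9517.
Cap binds for Unit 4B ($84,650.00); balance $340,050.87 reallocated over remaining floor area 14,232.
Cap binds for Unit 5B ($118,810.00); balance $221,240.87 reallocated over remaining floor area 9,161.
Redistributed shares: Unit 5A 137,318.5882 → $137,318.59; Unit PH1 83,922.2818 → $83,922.28.

Unit 4B: $84,650.00; Unit 5A: $137,318.59; Unit PH1: $83,922.28; Unit 5B: $118,810.00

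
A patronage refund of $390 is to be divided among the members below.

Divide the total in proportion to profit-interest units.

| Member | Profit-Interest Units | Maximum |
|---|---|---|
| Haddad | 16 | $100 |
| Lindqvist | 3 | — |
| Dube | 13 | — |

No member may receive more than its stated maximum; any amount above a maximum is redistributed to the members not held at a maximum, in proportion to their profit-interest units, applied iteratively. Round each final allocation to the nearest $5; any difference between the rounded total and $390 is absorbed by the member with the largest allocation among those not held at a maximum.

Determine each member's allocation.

Sum of profit-interest units: 32.
Unconstrained shares: Haddad 195.00; Lindqvist 36.56; Dube 158.44.
Capped: Haddad ($100); residual $290 reallocated over remaining profit-interest units 16.
Remaining shares: Lindqvist 54.38 → $55; Dube 235.62 → $235.

Haddad: $100 · Lindqvist: $55 · Dube: $235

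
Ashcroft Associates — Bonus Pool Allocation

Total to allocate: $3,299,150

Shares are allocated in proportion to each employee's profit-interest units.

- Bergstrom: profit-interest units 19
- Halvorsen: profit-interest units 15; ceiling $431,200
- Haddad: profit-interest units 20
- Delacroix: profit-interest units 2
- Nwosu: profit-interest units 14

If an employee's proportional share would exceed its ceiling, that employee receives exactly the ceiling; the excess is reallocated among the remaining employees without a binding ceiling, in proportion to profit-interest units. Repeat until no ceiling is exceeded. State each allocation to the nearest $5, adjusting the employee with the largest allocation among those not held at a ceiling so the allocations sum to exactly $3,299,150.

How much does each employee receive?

Combined profit-interest units = 70.
Unconstrained shares: Bergstrom 895,483.57; Halvorsen 706,960.71; Haddad 942,614.29; Delacroix 94,261.43; Nwosu 659,830.00.
Cap binds for Halvorsen ($431,200); remaining pool $2,867,950 reallocated over remaining profit-interest units 55.
Shares after redistribution: Bergstrom 990,746.36 → $990,745; Haddad 1,042,890.91 → $1,042,890; Delacroix 104,289.09 → $104,290; Nwosu 730,023.64 → $730,025.

Bergstrom: $990,745 | Halvorsen: $431,200 | Haddad: $1,042,890 | Delacroix: $104,290 | Nwosu: $730,025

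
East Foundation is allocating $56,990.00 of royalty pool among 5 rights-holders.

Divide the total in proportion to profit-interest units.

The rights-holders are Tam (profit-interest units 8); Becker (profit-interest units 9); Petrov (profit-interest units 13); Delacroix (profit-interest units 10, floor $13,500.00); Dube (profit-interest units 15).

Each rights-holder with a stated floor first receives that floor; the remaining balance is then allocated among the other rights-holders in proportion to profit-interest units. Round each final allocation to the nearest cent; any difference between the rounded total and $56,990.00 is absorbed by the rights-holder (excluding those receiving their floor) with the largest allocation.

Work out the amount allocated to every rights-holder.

Guaranteed amounts: Delacroix $13,500.00. Balance $43,490.00.
Balance split over remaining profit-interest units 45: Tam 7,731.5556 → $7,731.56; Becker 8,698.0000 → $8,698.00; Petrov 12,563.7778 → $12,563.78; Dube 14,496.6667 → $14,496.67.
Rounding difference −$0.01 applied to Dube → $14,496.66.

Tam: $7,731.56 | Becker: $8,698.00 | Petrov: $12,563.78 | Delacroix: $13,500.00 | Dube: $14,496.66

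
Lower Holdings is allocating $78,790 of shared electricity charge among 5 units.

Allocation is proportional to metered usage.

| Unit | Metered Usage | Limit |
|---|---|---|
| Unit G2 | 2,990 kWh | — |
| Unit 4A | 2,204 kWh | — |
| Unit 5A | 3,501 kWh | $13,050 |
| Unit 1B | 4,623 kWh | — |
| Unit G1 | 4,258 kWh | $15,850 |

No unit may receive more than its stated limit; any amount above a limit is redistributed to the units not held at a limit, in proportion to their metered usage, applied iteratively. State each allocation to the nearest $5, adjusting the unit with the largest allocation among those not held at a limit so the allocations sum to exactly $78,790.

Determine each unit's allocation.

Unit G2: $15,195 · Unit 4A: $11,200 · Unit 5A: $13,050 · Unit 1B: $23,495 · Unit G1: $15,850

Combined metered usage = 17,576.
Unconstrained shares: Unit G2 13,403.62; Unit 4A 9,880.13; Unit 5A 15,694.34; Unit 1B 20,724.07; Unit G1 19,087.84.
Capped: Unit 5A ($13,050), Unit G1 ($15,850); residual $49,890 reallocated over remaining metered usage 9,817.
Remaining shares: Unit G2 15,195.18 → $15,195; Unit 4A 11,200.73 → $11,200; Unit 1B 23,494.09 → $23,495.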